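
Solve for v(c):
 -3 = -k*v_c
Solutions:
 v(c) = C1 + 3*c/k


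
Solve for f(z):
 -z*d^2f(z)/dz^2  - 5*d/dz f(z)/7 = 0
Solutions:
 f(z) = C1 + C2*z^(2/7)


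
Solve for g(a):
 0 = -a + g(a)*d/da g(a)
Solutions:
 g(a) = -sqrt(C1 + a^2)
 g(a) = sqrt(C1 + a^2)


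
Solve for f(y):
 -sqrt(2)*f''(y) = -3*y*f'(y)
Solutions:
 f(y) = C1 + C2*erfi(2^(1/4)*sqrt(3)*y/2)


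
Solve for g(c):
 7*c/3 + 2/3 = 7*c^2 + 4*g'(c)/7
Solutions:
 g(c) = C1 - 49*c^3/12 + 49*c^2/24 + 7*c/6


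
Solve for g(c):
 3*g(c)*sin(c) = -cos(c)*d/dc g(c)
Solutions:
 g(c) = C1*cos(c)^3


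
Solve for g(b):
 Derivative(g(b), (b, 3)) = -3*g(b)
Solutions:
 g(b) = C3*exp(-3^(1/3)*b) + (C1*sin(3^(5/6)*b/2) + C2*cos(3^(5/6)*b/2))*exp(3^(1/3)*b/2)


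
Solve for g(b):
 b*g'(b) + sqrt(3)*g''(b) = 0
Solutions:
 g(b) = C1 + C2*erf(sqrt(2)*3^(3/4)*b/6)


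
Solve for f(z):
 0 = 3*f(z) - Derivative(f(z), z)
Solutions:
 f(z) = C1*exp(3*z)


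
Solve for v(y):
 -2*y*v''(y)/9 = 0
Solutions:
 v(y) = C1 + C2*y


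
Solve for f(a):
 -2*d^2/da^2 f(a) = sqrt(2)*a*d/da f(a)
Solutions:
 f(a) = C1 + C2*erf(2^(1/4)*a/2)


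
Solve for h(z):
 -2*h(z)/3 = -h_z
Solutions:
 h(z) = C1*exp(2*z/3)


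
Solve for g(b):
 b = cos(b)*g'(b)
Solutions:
 g(b) = C1 + Integral(b/cos(b), b)


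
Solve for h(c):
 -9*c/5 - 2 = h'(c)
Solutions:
 h(c) = C1 - 9*c^2/10 - 2*c


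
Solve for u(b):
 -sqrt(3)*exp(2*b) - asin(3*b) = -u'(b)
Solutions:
 u(b) = C1 + b*asin(3*b) + sqrt(1 - 9*b^2)/3 + sqrt(3)*exp(2*b)/2


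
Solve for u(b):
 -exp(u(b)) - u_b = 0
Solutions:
 u(b) = log(1/(C1 + b))


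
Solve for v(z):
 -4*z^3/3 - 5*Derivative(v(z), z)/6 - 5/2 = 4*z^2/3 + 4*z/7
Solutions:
 v(z) = C1 - 2*z^4/5 - 8*z^3/15 - 12*z^2/35 - 3*z


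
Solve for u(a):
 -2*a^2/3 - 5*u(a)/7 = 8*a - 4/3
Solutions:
 u(a) = -14*a^2/15 - 56*a/5 + 28/15


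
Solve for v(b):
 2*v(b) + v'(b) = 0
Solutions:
 v(b) = C1*exp(-2*b)


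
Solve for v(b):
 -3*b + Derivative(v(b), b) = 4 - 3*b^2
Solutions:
 v(b) = C1 - b^3 + 3*b^2/2 + 4*b


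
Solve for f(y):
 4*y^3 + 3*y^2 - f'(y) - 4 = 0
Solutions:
 f(y) = C1 + y^4 + y^3 - 4*y


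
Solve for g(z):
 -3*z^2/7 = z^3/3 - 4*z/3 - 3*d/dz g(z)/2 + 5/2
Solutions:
 g(z) = C1 + z^4/18 + 2*z^3/21 - 4*z^2/9 + 5*z/3


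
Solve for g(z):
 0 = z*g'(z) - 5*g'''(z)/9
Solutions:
 g(z) = C1 + Integral(C2*airyai(15^(2/3)*z/5) + C3*airybi(15^(2/3)*z/5), z)


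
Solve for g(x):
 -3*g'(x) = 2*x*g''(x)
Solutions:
 g(x) = C1 + C2/sqrt(x)


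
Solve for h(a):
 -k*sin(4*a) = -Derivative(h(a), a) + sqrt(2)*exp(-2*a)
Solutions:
 h(a) = C1 - k*cos(4*a)/4 - sqrt(2)*exp(-2*a)/2


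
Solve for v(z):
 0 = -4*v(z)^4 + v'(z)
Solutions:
 v(z) = (-1/(C1 + 12*z))^(1/3)
 v(z) = (-1/(C1 + 4*z))^(1/3)*(-3^(2/3) - 3*3^(1/6)*I)/6
 v(z) = (-1/(C1 + 4*z))^(1/3)*(-3^(2/3) + 3*3^(1/6)*I)/6


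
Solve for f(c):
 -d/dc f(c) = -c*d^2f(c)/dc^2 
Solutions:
 f(c) = C1 + C2*c^2


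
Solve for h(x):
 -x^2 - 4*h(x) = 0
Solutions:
 h(x) = -x^2/4


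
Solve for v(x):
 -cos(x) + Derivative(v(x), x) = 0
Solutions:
 v(x) = C1 + sin(x)


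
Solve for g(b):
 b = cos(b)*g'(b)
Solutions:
 g(b) = C1 + Integral(b/cos(b), b)


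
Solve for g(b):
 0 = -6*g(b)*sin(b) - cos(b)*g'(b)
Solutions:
 g(b) = C1*cos(b)^6


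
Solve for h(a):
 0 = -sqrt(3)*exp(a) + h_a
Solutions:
 h(a) = C1 + sqrt(3)*exp(a)


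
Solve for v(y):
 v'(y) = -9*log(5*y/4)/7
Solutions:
 v(y) = C1 - 9*y*log(y)/7 - 9*y*log(5)/7 + 9*y/7 + 18*y*log(2)/7


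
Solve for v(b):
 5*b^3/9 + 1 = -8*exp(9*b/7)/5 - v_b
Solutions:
 v(b) = C1 - 5*b^4/36 - b - 56*exp(9*b/7)/45


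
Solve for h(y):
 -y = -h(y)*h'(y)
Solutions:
 h(y) = -sqrt(C1 + y^2)
 h(y) = sqrt(C1 + y^2)


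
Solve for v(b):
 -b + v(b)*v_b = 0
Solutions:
 v(b) = -sqrt(C1 + b^2)
 v(b) = sqrt(C1 + b^2)


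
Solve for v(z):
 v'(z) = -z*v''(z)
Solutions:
 v(z) = C1 + C2*log(z)


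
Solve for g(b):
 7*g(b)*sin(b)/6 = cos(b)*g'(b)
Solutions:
 g(b) = C1/cos(b)^(7/6)


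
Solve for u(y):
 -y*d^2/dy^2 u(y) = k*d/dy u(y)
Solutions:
 u(y) = C1 + y^(1 - re(k))*(C2*sin(log(y)*Abs(im(k))) + C3*cos(log(y)*im(k)))


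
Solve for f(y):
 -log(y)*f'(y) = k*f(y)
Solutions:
 f(y) = C1*exp(-k*li(y))


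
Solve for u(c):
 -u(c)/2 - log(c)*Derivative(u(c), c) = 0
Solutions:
 u(c) = C1*exp(-li(c)/2)


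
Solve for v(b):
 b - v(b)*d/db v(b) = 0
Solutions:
 v(b) = -sqrt(C1 + b^2)
 v(b) = sqrt(C1 + b^2)


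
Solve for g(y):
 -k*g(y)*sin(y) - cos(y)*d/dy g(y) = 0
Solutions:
 g(y) = C1*exp(k*log(cos(y)))


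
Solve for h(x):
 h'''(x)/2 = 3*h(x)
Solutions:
 h(x) = C3*exp(6^(1/3)*x) + (C1*sin(2^(1/3)*3^(5/6)*x/2) + C2*cos(2^(1/3)*3^(5/6)*x/2))*exp(-6^(1/3)*x/2)


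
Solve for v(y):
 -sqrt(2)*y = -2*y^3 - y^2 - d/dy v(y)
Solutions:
 v(y) = C1 - y^4/2 - y^3/3 + sqrt(2)*y^2/2


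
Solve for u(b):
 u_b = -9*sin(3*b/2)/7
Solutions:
 u(b) = C1 + 6*cos(3*b/2)/7


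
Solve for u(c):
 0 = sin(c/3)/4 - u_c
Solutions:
 u(c) = C1 - 3*cos(c/3)/4


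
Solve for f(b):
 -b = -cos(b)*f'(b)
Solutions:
 f(b) = C1 + Integral(b/cos(b), b)


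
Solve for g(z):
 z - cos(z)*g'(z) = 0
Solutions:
 g(z) = C1 + Integral(z/cos(z), z)


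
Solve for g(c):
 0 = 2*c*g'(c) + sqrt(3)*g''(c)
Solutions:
 g(c) = C1 + C2*erf(3^(3/4)*c/3)


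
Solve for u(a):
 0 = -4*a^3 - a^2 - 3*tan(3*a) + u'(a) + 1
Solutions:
 u(a) = C1 + a^4 + a^3/3 - a - log(cos(3*a))


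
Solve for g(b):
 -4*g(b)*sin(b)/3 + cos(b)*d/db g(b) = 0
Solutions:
 g(b) = C1/cos(b)^(4/3)


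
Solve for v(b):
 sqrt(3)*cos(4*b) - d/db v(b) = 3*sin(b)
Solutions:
 v(b) = C1 + sqrt(3)*sin(4*b)/4 + 3*cos(b)


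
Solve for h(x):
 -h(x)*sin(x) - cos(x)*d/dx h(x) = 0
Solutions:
 h(x) = C1*cos(x)


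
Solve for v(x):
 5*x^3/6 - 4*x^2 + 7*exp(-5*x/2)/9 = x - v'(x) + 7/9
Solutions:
 v(x) = C1 - 5*x^4/24 + 4*x^3/3 + x^2/2 + 7*x/9 + 14*exp(-5*x/2)/45


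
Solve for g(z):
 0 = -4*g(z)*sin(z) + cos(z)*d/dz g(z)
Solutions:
 g(z) = C1/cos(z)^4


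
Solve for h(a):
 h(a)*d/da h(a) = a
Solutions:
 h(a) = -sqrt(C1 + a^2)
 h(a) = sqrt(C1 + a^2)


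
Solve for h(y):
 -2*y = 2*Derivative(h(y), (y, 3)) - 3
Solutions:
 h(y) = C1 + C2*y + C3*y^2 - y^4/24 + y^3/4


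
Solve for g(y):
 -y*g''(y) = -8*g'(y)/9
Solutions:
 g(y) = C1 + C2*y^(17/9)


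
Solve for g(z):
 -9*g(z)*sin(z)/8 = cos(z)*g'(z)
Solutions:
 g(z) = C1*cos(z)^(9/8)


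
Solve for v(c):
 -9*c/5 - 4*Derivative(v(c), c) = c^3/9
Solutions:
 v(c) = C1 - c^4/144 - 9*c^2/40


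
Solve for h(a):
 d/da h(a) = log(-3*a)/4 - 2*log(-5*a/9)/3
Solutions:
 h(a) = C1 - 5*a*log(-a)/12 + a*(-8*log(5) + 5 + 19*log(3))/12


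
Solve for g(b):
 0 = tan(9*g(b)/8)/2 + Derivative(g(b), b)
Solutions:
 g(b) = -8*asin(C1*exp(-9*b/16))/9 + 8*pi/9
 g(b) = 8*asin(C1*exp(-9*b/16))/9


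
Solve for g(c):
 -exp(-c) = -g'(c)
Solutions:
 g(c) = C1 - exp(-c)


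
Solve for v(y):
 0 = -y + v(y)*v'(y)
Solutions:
 v(y) = -sqrt(C1 + y^2)
 v(y) = sqrt(C1 + y^2)


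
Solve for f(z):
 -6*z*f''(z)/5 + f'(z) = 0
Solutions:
 f(z) = C1 + C2*z^(11/6)


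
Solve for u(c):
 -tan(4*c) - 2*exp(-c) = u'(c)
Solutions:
 u(c) = C1 - log(tan(4*c)^2 + 1)/8 + 2*exp(-c)


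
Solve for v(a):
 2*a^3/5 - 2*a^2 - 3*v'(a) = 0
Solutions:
 v(a) = C1 + a^4/30 - 2*a^3/9


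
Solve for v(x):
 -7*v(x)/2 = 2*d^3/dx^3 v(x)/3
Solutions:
 v(x) = C3*exp(-42^(1/3)*x/2) + (C1*sin(14^(1/3)*3^(5/6)*x/4) + C2*cos(14^(1/3)*3^(5/6)*x/4))*exp(42^(1/3)*x/4)


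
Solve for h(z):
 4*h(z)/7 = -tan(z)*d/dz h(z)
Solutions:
 h(z) = C1/sin(z)^(4/7)


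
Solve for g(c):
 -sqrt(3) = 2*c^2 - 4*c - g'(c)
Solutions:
 g(c) = C1 + 2*c^3/3 - 2*c^2 + sqrt(3)*c


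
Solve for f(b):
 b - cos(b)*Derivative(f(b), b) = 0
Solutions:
 f(b) = C1 + Integral(b/cos(b), b)


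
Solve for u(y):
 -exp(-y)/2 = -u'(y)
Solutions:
 u(y) = C1 - exp(-y)/2


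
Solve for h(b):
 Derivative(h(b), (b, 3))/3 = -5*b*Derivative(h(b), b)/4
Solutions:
 h(b) = C1 + Integral(C2*airyai(-30^(1/3)*b/2) + C3*airybi(-30^(1/3)*b/2), b)


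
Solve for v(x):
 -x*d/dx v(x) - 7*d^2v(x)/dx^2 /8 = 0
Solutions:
 v(x) = C1 + C2*erf(2*sqrt(7)*x/7)


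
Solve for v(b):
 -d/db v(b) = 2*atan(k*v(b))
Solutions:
 Integral(1/atan(_y*k), (_y, v(b))) = C1 - 2*b


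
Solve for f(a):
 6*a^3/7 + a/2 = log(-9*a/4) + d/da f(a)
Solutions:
 f(a) = C1 + 3*a^4/14 + a^2/4 - a*log(-a) + a*(-2*log(3) + 1 + 2*log(2))


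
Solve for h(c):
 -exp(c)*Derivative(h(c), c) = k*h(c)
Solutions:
 h(c) = C1*exp(k*exp(-c))


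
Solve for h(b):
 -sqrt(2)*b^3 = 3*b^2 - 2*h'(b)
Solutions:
 h(b) = C1 + sqrt(2)*b^4/8 + b^3/2


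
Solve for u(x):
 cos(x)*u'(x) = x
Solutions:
 u(x) = C1 + Integral(x/cos(x), x)


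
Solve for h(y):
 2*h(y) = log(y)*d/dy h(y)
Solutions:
 h(y) = C1*exp(2*li(y))


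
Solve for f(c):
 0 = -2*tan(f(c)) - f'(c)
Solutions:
 f(c) = pi - asin(C1*exp(-2*c))
 f(c) = asin(C1*exp(-2*c))


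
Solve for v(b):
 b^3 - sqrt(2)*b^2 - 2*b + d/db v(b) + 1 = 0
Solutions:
 v(b) = C1 - b^4/4 + sqrt(2)*b^3/3 + b^2 - b


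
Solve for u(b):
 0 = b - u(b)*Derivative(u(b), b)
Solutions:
 u(b) = -sqrt(C1 + b^2)
 u(b) = sqrt(C1 + b^2)


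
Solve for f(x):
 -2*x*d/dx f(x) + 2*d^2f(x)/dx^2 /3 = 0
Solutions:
 f(x) = C1 + C2*erfi(sqrt(6)*x/2)


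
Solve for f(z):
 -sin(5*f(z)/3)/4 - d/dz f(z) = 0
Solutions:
 z/4 + 3*log(cos(5*f(z)/3) - 1)/10 - 3*log(cos(5*f(z)/3) + 1)/10 = C1


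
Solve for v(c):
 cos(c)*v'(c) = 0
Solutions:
 v(c) = C1


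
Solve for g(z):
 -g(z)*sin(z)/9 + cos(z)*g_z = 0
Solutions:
 g(z) = C1/cos(z)^(1/9)


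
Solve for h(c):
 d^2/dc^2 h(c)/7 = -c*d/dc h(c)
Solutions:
 h(c) = C1 + C2*erf(sqrt(14)*c/2)


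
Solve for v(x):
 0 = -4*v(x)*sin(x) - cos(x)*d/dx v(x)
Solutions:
 v(x) = C1*cos(x)^4


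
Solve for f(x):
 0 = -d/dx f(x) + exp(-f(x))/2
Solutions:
 f(x) = log(C1 + x/2)


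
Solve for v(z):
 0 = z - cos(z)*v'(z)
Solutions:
 v(z) = C1 + Integral(z/cos(z), z)


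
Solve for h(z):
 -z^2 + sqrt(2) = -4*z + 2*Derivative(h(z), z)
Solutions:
 h(z) = C1 - z^3/6 + z^2 + sqrt(2)*z/2


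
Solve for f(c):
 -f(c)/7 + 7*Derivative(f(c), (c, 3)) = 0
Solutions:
 f(c) = C3*exp(7^(1/3)*c/7) + (C1*sin(sqrt(3)*7^(1/3)*c/14) + C2*cos(sqrt(3)*7^(1/3)*c/14))*exp(-7^(1/3)*c/14)


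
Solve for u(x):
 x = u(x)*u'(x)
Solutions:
 u(x) = -sqrt(C1 + x^2)
 u(x) = sqrt(C1 + x^2)


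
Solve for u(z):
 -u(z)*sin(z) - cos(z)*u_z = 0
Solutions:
 u(z) = C1*cos(z)


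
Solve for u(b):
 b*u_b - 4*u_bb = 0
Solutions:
 u(b) = C1 + C2*erfi(sqrt(2)*b/4)


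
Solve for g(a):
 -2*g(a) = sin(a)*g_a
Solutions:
 g(a) = C1*(cos(a) + 1)/(cos(a) - 1)


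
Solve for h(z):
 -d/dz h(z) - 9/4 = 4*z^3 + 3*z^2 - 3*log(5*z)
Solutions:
 h(z) = C1 - z^4 - z^3 + 3*z*log(z) - 21*z/4 + z*log(125)


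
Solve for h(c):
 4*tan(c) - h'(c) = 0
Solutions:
 h(c) = C1 - 4*log(cos(c))


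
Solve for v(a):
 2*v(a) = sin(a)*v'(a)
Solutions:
 v(a) = C1*(cos(a) - 1)/(cos(a) + 1)


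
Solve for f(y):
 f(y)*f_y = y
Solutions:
 f(y) = -sqrt(C1 + y^2)
 f(y) = sqrt(C1 + y^2)


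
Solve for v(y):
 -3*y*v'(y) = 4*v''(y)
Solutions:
 v(y) = C1 + C2*erf(sqrt(6)*y/4)


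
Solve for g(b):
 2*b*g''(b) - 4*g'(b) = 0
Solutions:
 g(b) = C1 + C2*b^3


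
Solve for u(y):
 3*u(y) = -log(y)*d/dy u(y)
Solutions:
 u(y) = C1*exp(-3*li(y))


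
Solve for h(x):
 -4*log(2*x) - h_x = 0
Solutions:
 h(x) = C1 - 4*x*log(x) - x*log(16) + 4*x


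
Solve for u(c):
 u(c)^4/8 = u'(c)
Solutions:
 u(c) = 2*(-1/(C1 + 3*c))^(1/3)
 u(c) = (-1/(C1 + c))^(1/3)*(-3^(2/3)/3 - 3^(1/6)*I)
 u(c) = (-1/(C1 + c))^(1/3)*(-3^(2/3)/3 + 3^(1/6)*I)


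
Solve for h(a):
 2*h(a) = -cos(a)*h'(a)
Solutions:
 h(a) = C1*(sin(a) - 1)/(sin(a) + 1)


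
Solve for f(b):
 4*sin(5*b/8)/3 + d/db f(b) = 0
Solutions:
 f(b) = C1 + 32*cos(5*b/8)/15


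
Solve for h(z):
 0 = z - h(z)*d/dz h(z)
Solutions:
 h(z) = -sqrt(C1 + z^2)
 h(z) = sqrt(C1 + z^2)


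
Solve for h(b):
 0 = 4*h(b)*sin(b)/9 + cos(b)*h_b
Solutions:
 h(b) = C1*cos(b)^(4/9)


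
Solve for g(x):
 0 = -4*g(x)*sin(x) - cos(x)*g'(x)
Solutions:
 g(x) = C1*cos(x)^4


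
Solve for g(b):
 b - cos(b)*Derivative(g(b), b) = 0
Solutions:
 g(b) = C1 + Integral(b/cos(b), b)


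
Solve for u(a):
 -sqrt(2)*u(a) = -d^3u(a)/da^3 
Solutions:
 u(a) = C3*exp(2^(1/6)*a) + (C1*sin(2^(1/6)*sqrt(3)*a/2) + C2*cos(2^(1/6)*sqrt(3)*a/2))*exp(-2^(1/6)*a/2)


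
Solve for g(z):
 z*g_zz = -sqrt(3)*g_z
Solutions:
 g(z) = C1 + C2*z^(1 - sqrt(3))


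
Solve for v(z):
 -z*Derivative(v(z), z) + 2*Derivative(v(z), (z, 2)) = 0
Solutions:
 v(z) = C1 + C2*erfi(z/2)


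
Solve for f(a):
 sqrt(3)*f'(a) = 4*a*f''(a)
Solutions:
 f(a) = C1 + C2*a^(sqrt(3)/4 + 1)


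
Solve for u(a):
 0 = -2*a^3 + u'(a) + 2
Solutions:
 u(a) = C1 + a^4/2 - 2*a


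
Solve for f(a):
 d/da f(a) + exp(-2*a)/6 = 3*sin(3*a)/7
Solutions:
 f(a) = C1 - cos(3*a)/7 + exp(-2*a)/12


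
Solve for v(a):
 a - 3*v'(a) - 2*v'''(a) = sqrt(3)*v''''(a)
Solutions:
 v(a) = C1 + C2*exp(a*(-8*sqrt(3) + 8*18^(1/3)/(135*sqrt(11) + 259*sqrt(3))^(1/3) + 12^(1/3)*(135*sqrt(11) + 259*sqrt(3))^(1/3))/36)*sin(2^(1/3)*3^(1/6)*a*(-2^(1/3)*3^(2/3)*(135*sqrt(11) + 259*sqrt(3))^(1/3) + 24/(135*sqrt(11) + 259*sqrt(3))^(1/3))/36) + C3*exp(a*(-8*sqrt(3) + 8*18^(1/3)/(135*sqrt(11) + 259*sqrt(3))^(1/3) + 12^(1/3)*(135*sqrt(11) + 259*sqrt(3))^(1/3))/36)*cos(2^(1/3)*3^(1/6)*a*(-2^(1/3)*3^(2/3)*(135*sqrt(11) + 259*sqrt(3))^(1/3) + 24/(135*sqrt(11) + 259*sqrt(3))^(1/3))/36) + C4*exp(-a*(8*18^(1/3)/(135*sqrt(11) + 259*sqrt(3))^(1/3) + 4*sqrt(3) + 12^(1/3)*(135*sqrt(11) + 259*sqrt(3))^(1/3))/18) + a^2/6


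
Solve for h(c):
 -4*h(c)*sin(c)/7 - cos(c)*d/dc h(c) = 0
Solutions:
 h(c) = C1*cos(c)^(4/7)


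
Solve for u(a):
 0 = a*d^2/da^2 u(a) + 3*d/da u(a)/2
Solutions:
 u(a) = C1 + C2/sqrt(a)


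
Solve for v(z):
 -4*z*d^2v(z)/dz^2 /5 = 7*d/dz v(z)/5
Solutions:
 v(z) = C1 + C2/z^(3/4)


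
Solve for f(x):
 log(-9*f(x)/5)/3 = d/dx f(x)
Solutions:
 -3*Integral(1/(log(-_y) - log(5) + 2*log(3)), (_y, f(x))) = C1 - x


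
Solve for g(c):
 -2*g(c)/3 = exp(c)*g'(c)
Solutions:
 g(c) = C1*exp(2*exp(-c)/3)


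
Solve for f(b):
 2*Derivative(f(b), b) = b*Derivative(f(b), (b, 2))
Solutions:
 f(b) = C1 + C2*b^3


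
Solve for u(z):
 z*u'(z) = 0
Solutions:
 u(z) = C1


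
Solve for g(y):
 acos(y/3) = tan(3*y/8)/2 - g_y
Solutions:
 g(y) = C1 - y*acos(y/3) + sqrt(9 - y^2) - 4*log(cos(3*y/8))/3


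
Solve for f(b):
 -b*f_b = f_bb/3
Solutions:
 f(b) = C1 + C2*erf(sqrt(6)*b/2)


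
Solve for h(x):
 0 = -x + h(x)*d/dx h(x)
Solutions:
 h(x) = -sqrt(C1 + x^2)
 h(x) = sqrt(C1 + x^2)


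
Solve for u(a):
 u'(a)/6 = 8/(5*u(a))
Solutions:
 u(a) = -sqrt(C1 + 480*a)/5
 u(a) = sqrt(C1 + 480*a)/5


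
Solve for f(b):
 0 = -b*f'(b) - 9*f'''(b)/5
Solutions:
 f(b) = C1 + Integral(C2*airyai(-15^(1/3)*b/3) + C3*airybi(-15^(1/3)*b/3), b)


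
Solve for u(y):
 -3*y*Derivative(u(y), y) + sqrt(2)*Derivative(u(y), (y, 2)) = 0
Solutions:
 u(y) = C1 + C2*erfi(2^(1/4)*sqrt(3)*y/2)


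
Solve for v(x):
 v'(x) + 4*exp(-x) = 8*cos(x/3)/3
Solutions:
 v(x) = C1 + 8*sin(x/3) + 4*exp(-x)


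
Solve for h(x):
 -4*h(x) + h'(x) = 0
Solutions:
 h(x) = C1*exp(4*x)


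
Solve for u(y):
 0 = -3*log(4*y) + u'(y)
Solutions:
 u(y) = C1 + 3*y*log(y) - 3*y + y*log(64)


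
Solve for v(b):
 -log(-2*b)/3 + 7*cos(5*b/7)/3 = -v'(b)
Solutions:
 v(b) = C1 + b*log(-b)/3 - b/3 + b*log(2)/3 - 49*sin(5*b/7)/15


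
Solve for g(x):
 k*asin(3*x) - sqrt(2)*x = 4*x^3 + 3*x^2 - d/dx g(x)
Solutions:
 g(x) = C1 - k*(x*asin(3*x) + sqrt(1 - 9*x^2)/3) + x^4 + x^3 + sqrt(2)*x^2/2


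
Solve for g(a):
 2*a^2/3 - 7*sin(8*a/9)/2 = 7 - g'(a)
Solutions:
 g(a) = C1 - 2*a^3/9 + 7*a - 63*cos(8*a/9)/16


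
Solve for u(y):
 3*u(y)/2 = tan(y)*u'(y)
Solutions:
 u(y) = C1*sin(y)^(3/2)


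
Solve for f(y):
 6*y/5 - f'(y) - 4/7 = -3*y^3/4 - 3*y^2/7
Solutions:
 f(y) = C1 + 3*y^4/16 + y^3/7 + 3*y^2/5 - 4*y/7


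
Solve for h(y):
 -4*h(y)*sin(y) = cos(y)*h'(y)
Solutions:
 h(y) = C1*cos(y)^4


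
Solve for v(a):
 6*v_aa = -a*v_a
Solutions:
 v(a) = C1 + C2*erf(sqrt(3)*a/6)


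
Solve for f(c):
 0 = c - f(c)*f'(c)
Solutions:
 f(c) = -sqrt(C1 + c^2)
 f(c) = sqrt(C1 + c^2)


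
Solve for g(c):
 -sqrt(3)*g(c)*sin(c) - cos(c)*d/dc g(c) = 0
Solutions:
 g(c) = C1*cos(c)^(sqrt(3))


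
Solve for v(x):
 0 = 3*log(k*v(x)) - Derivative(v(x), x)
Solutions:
 li(k*v(x))/k = C1 + 3*x


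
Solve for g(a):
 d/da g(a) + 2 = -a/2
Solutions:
 g(a) = C1 - a^2/4 - 2*a


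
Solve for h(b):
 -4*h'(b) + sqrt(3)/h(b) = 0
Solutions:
 h(b) = -sqrt(C1 + 2*sqrt(3)*b)/2
 h(b) = sqrt(C1 + 2*sqrt(3)*b)/2


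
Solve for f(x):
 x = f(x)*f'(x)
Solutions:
 f(x) = -sqrt(C1 + x^2)
 f(x) = sqrt(C1 + x^2)


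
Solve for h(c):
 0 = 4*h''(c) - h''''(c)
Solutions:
 h(c) = C1 + C2*c + C3*exp(-2*c) + C4*exp(2*c)


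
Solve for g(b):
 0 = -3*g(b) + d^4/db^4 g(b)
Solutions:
 g(b) = C1*exp(-3^(1/4)*b) + C2*exp(3^(1/4)*b) + C3*sin(3^(1/4)*b) + C4*cos(3^(1/4)*b)


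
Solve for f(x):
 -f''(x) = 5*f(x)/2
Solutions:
 f(x) = C1*sin(sqrt(10)*x/2) + C2*cos(sqrt(10)*x/2)


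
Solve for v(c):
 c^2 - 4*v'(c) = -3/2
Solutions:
 v(c) = C1 + c^3/12 + 3*c/8


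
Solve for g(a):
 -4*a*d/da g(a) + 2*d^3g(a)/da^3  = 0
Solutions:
 g(a) = C1 + Integral(C2*airyai(2^(1/3)*a) + C3*airybi(2^(1/3)*a), a)


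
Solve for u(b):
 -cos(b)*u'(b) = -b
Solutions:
 u(b) = C1 + Integral(b/cos(b), b)


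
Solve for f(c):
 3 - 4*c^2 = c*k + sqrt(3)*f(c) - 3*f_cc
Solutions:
 f(c) = C1*exp(-3^(3/4)*c/3) + C2*exp(3^(3/4)*c/3) - 4*sqrt(3)*c^2/3 - sqrt(3)*c*k/3 - 8 + sqrt(3)


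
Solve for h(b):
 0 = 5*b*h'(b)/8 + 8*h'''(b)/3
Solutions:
 h(b) = C1 + Integral(C2*airyai(-15^(1/3)*b/4) + C3*airybi(-15^(1/3)*b/4), b)


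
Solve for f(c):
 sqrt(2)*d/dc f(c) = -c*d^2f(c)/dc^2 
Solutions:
 f(c) = C1 + C2*c^(1 - sqrt(2))


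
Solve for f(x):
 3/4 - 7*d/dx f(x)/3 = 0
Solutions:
 f(x) = C1 + 9*x/28


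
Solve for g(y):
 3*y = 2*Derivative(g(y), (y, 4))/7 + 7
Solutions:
 g(y) = C1 + C2*y + C3*y^2 + C4*y^3 + 7*y^5/80 - 49*y^4/48


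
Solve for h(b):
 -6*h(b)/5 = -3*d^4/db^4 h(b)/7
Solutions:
 h(b) = C1*exp(-14^(1/4)*5^(3/4)*b/5) + C2*exp(14^(1/4)*5^(3/4)*b/5) + C3*sin(14^(1/4)*5^(3/4)*b/5) + C4*cos(14^(1/4)*5^(3/4)*b/5)


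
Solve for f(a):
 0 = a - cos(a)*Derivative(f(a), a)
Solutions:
 f(a) = C1 + Integral(a/cos(a), a)


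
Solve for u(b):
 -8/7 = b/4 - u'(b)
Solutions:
 u(b) = C1 + b^2/8 + 8*b/7


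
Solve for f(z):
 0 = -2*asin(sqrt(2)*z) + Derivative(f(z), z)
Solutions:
 f(z) = C1 + 2*z*asin(sqrt(2)*z) + sqrt(2)*sqrt(1 - 2*z^2)


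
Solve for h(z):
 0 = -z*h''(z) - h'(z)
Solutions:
 h(z) = C1 + C2*log(z)


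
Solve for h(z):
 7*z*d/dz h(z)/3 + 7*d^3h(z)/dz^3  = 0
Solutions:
 h(z) = C1 + Integral(C2*airyai(-3^(2/3)*z/3) + C3*airybi(-3^(2/3)*z/3), z)


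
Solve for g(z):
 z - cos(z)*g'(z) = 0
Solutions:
 g(z) = C1 + Integral(z/cos(z), z)


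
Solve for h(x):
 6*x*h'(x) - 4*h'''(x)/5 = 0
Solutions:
 h(x) = C1 + Integral(C2*airyai(15^(1/3)*2^(2/3)*x/2) + C3*airybi(15^(1/3)*2^(2/3)*x/2), x)


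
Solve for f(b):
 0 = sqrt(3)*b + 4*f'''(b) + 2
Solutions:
 f(b) = C1 + C2*b + C3*b^2 - sqrt(3)*b^4/96 - b^3/12


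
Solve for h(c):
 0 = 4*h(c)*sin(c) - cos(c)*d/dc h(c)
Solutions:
 h(c) = C1/cos(c)^4


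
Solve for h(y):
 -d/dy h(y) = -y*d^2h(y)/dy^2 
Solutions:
 h(y) = C1 + C2*y^2


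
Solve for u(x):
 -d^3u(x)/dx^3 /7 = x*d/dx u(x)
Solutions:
 u(x) = C1 + Integral(C2*airyai(-7^(1/3)*x) + C3*airybi(-7^(1/3)*x), x)


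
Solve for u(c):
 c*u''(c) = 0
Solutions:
 u(c) = C1 + C2*c


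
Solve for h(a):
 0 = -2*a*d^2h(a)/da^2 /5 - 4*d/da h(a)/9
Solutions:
 h(a) = C1 + C2/a^(1/9)


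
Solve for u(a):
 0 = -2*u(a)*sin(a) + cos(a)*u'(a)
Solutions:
 u(a) = C1/cos(a)^2


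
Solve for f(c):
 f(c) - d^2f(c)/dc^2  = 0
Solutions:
 f(c) = C1*exp(-c) + C2*exp(c)


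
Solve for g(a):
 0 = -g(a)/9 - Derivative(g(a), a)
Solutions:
 g(a) = C1*exp(-a/9)


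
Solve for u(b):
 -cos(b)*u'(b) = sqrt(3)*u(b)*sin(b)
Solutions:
 u(b) = C1*cos(b)^(sqrt(3))


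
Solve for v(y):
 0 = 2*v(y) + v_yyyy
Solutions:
 v(y) = (C1*sin(2^(3/4)*y/2) + C2*cos(2^(3/4)*y/2))*exp(-2^(3/4)*y/2) + (C3*sin(2^(3/4)*y/2) + C4*cos(2^(3/4)*y/2))*exp(2^(3/4)*y/2)


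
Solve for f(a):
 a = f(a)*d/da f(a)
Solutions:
 f(a) = -sqrt(C1 + a^2)
 f(a) = sqrt(C1 + a^2)


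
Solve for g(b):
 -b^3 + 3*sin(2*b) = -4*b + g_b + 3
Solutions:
 g(b) = C1 - b^4/4 + 2*b^2 - 3*b - 3*cos(2*b)/2


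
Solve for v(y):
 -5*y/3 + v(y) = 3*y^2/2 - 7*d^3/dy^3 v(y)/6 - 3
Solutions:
 v(y) = C3*exp(-6^(1/3)*7^(2/3)*y/7) + 3*y^2/2 + 5*y/3 + (C1*sin(2^(1/3)*3^(5/6)*7^(2/3)*y/14) + C2*cos(2^(1/3)*3^(5/6)*7^(2/3)*y/14))*exp(6^(1/3)*7^(2/3)*y/14) - 3


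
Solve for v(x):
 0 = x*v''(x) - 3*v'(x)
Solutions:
 v(x) = C1 + C2*x^4


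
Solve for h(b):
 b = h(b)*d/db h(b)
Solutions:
 h(b) = -sqrt(C1 + b^2)
 h(b) = sqrt(C1 + b^2)


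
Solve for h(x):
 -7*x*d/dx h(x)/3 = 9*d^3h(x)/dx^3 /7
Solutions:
 h(x) = C1 + Integral(C2*airyai(-7^(2/3)*x/3) + C3*airybi(-7^(2/3)*x/3), x)


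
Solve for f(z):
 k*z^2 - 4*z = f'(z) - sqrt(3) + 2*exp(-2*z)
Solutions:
 f(z) = C1 + k*z^3/3 - 2*z^2 + sqrt(3)*z + exp(-2*z)


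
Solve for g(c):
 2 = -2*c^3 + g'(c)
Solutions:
 g(c) = C1 + c^4/2 + 2*c


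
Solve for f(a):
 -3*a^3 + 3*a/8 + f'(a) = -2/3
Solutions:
 f(a) = C1 + 3*a^4/4 - 3*a^2/16 - 2*a/3


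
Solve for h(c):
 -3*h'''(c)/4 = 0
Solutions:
 h(c) = C1 + C2*c + C3*c^2


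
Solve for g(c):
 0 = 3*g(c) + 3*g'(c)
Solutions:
 g(c) = C1*exp(-c)


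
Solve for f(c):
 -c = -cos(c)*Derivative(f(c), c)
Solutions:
 f(c) = C1 + Integral(c/cos(c), c)


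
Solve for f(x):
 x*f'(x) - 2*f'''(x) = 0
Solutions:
 f(x) = C1 + Integral(C2*airyai(2^(2/3)*x/2) + C3*airybi(2^(2/3)*x/2), x)


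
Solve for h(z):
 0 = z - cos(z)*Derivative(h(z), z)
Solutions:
 h(z) = C1 + Integral(z/cos(z), z)


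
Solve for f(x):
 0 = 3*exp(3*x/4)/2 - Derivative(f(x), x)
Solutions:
 f(x) = C1 + 2*exp(3*x/4)


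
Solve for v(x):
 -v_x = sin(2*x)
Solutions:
 v(x) = C1 + cos(2*x)/2


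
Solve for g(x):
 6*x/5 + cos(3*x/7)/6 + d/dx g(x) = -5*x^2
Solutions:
 g(x) = C1 - 5*x^3/3 - 3*x^2/5 - 7*sin(3*x/7)/18


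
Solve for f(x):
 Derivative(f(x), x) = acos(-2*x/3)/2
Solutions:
 f(x) = C1 + x*acos(-2*x/3)/2 + sqrt(9 - 4*x^2)/4


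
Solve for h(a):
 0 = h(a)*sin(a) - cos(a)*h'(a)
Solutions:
 h(a) = C1/cos(a)


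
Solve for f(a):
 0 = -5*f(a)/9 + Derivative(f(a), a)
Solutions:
 f(a) = C1*exp(5*a/9)


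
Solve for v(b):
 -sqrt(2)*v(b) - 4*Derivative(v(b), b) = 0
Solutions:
 v(b) = C1*exp(-sqrt(2)*b/4)


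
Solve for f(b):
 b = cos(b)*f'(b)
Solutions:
 f(b) = C1 + Integral(b/cos(b), b)


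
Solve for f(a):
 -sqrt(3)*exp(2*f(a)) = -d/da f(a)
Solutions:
 f(a) = log(-sqrt(-1/(C1 + sqrt(3)*a))) - log(2)/2
 f(a) = log(-1/(C1 + sqrt(3)*a))/2 - log(2)/2


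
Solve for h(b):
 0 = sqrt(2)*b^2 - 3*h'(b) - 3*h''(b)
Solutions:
 h(b) = C1 + C2*exp(-b) + sqrt(2)*b^3/9 - sqrt(2)*b^2/3 + 2*sqrt(2)*b/3


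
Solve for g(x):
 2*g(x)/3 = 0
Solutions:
 g(x) = 0


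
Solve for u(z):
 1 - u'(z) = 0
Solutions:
 u(z) = C1 + z


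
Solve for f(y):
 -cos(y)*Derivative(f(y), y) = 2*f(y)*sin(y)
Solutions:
 f(y) = C1*cos(y)^2


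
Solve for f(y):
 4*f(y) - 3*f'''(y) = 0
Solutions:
 f(y) = C3*exp(6^(2/3)*y/3) + (C1*sin(2^(2/3)*3^(1/6)*y/2) + C2*cos(2^(2/3)*3^(1/6)*y/2))*exp(-6^(2/3)*y/6)


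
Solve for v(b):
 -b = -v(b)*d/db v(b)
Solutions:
 v(b) = -sqrt(C1 + b^2)
 v(b) = sqrt(C1 + b^2)


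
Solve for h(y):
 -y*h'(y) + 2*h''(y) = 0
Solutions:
 h(y) = C1 + C2*erfi(y/2)


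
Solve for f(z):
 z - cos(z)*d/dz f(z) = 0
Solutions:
 f(z) = C1 + Integral(z/cos(z), z)


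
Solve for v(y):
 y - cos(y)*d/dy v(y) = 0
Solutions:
 v(y) = C1 + Integral(y/cos(y), y)


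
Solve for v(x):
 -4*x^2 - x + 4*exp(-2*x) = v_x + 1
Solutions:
 v(x) = C1 - 4*x^3/3 - x^2/2 - x - 2*exp(-2*x)


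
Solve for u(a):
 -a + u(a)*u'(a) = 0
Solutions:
 u(a) = -sqrt(C1 + a^2)
 u(a) = sqrt(C1 + a^2)


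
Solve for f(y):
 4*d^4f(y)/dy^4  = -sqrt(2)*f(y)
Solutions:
 f(y) = (C1*sin(2^(1/8)*y/2) + C2*cos(2^(1/8)*y/2))*exp(-2^(1/8)*y/2) + (C3*sin(2^(1/8)*y/2) + C4*cos(2^(1/8)*y/2))*exp(2^(1/8)*y/2)


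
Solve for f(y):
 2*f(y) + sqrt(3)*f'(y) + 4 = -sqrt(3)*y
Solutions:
 f(y) = C1*exp(-2*sqrt(3)*y/3) - sqrt(3)*y/2 - 5/4


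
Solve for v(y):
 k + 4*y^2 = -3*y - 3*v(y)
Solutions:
 v(y) = -k/3 - 4*y^2/3 - y


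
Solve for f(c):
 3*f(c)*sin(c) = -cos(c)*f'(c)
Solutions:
 f(c) = C1*cos(c)^3


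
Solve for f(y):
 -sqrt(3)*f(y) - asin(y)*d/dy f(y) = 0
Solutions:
 f(y) = C1*exp(-sqrt(3)*Integral(1/asin(y), y))


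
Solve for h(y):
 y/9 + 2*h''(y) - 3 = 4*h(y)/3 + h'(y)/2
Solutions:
 h(y) = C1*exp(y*(3 - sqrt(393))/24) + C2*exp(y*(3 + sqrt(393))/24) + y/12 - 73/32


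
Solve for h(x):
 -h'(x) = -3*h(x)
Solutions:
 h(x) = C1*exp(3*x)


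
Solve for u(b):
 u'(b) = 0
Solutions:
 u(b) = C1


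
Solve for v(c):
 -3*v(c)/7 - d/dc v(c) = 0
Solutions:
 v(c) = C1*exp(-3*c/7)


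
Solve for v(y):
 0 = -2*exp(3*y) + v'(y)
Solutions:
 v(y) = C1 + 2*exp(3*y)/3


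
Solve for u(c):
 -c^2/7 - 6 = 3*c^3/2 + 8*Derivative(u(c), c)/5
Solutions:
 u(c) = C1 - 15*c^4/64 - 5*c^3/168 - 15*c/4


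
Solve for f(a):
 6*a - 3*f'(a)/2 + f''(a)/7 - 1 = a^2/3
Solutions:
 f(a) = C1 + C2*exp(21*a/2) - 2*a^3/27 + 374*a^2/189 - 1150*a/3969


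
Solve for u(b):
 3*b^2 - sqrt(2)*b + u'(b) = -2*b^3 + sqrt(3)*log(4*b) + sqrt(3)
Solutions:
 u(b) = C1 - b^4/2 - b^3 + sqrt(2)*b^2/2 + sqrt(3)*b*log(b) + 2*sqrt(3)*b*log(2)


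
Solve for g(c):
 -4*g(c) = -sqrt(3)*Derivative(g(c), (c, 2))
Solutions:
 g(c) = C1*exp(-2*3^(3/4)*c/3) + C2*exp(2*3^(3/4)*c/3)


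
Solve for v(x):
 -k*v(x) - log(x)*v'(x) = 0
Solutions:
 v(x) = C1*exp(-k*li(x))


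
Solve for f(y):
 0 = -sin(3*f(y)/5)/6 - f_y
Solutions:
 y/6 + 5*log(cos(3*f(y)/5) - 1)/6 - 5*log(cos(3*f(y)/5) + 1)/6 = C1


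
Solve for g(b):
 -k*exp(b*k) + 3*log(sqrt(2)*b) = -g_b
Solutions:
 g(b) = C1 - 3*b*log(b) + b*(3 - 3*log(2)/2) + exp(b*k)


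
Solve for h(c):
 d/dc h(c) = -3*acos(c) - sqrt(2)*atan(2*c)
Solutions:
 h(c) = C1 - 3*c*acos(c) + 3*sqrt(1 - c^2) - sqrt(2)*(c*atan(2*c) - log(4*c^2 + 1)/4)


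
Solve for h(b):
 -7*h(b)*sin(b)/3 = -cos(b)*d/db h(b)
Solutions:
 h(b) = C1/cos(b)^(7/3)


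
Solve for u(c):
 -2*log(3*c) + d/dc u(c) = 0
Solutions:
 u(c) = C1 + 2*c*log(c) - 2*c + c*log(9)


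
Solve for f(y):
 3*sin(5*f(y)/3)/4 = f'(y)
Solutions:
 -3*y/4 + 3*log(cos(5*f(y)/3) - 1)/10 - 3*log(cos(5*f(y)/3) + 1)/10 = C1


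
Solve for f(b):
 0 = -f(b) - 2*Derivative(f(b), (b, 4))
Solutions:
 f(b) = (C1*sin(2^(1/4)*b/2) + C2*cos(2^(1/4)*b/2))*exp(-2^(1/4)*b/2) + (C3*sin(2^(1/4)*b/2) + C4*cos(2^(1/4)*b/2))*exp(2^(1/4)*b/2)


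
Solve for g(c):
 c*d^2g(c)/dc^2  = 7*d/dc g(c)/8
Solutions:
 g(c) = C1 + C2*c^(15/8)


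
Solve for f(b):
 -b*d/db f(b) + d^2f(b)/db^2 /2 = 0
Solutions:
 f(b) = C1 + C2*erfi(b)


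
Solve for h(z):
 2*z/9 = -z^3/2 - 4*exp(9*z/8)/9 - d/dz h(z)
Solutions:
 h(z) = C1 - z^4/8 - z^2/9 - 32*exp(9*z/8)/81


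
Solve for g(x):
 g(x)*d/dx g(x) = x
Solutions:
 g(x) = -sqrt(C1 + x^2)
 g(x) = sqrt(C1 + x^2)


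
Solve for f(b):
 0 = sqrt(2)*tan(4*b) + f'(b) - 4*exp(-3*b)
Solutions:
 f(b) = C1 - sqrt(2)*log(tan(4*b)^2 + 1)/8 - 4*exp(-3*b)/3


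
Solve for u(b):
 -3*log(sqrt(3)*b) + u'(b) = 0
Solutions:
 u(b) = C1 + 3*b*log(b) - 3*b + 3*b*log(3)/2


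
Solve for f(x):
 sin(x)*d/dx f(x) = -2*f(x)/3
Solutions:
 f(x) = C1*(cos(x) + 1)^(1/3)/(cos(x) - 1)^(1/3)


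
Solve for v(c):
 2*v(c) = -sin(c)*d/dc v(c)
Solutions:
 v(c) = C1*(cos(c) + 1)/(cos(c) - 1)


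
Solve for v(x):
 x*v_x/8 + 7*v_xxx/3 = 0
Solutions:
 v(x) = C1 + Integral(C2*airyai(-3^(1/3)*7^(2/3)*x/14) + C3*airybi(-3^(1/3)*7^(2/3)*x/14), x)


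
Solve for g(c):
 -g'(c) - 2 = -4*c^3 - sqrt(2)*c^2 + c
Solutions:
 g(c) = C1 + c^4 + sqrt(2)*c^3/3 - c^2/2 - 2*c


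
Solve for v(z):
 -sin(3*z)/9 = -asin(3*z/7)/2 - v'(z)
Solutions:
 v(z) = C1 - z*asin(3*z/7)/2 - sqrt(49 - 9*z^2)/6 - cos(3*z)/27


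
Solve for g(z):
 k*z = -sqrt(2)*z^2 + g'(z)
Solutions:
 g(z) = C1 + k*z^2/2 + sqrt(2)*z^3/3


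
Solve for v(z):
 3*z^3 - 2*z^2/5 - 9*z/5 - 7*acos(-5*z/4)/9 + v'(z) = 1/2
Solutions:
 v(z) = C1 - 3*z^4/4 + 2*z^3/15 + 9*z^2/10 + 7*z*acos(-5*z/4)/9 + z/2 + 7*sqrt(16 - 25*z^2)/45


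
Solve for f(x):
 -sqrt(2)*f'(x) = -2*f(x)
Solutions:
 f(x) = C1*exp(sqrt(2)*x)


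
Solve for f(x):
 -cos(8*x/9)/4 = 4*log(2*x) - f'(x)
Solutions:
 f(x) = C1 + 4*x*log(x) - 4*x + 4*x*log(2) + 9*sin(8*x/9)/32


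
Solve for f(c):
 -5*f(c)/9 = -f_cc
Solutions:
 f(c) = C1*exp(-sqrt(5)*c/3) + C2*exp(sqrt(5)*c/3)


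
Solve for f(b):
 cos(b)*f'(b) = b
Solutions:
 f(b) = C1 + Integral(b/cos(b), b)


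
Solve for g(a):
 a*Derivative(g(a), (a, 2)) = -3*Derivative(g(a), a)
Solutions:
 g(a) = C1 + C2/a^2


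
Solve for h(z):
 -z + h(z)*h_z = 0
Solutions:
 h(z) = -sqrt(C1 + z^2)
 h(z) = sqrt(C1 + z^2)


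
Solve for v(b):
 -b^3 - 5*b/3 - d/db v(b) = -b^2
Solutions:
 v(b) = C1 - b^4/4 + b^3/3 - 5*b^2/6


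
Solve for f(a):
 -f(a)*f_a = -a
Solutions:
 f(a) = -sqrt(C1 + a^2)
 f(a) = sqrt(C1 + a^2)


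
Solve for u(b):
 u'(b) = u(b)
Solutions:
 u(b) = C1*exp(b)


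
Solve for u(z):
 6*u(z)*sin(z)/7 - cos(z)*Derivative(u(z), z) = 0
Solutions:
 u(z) = C1/cos(z)^(6/7)


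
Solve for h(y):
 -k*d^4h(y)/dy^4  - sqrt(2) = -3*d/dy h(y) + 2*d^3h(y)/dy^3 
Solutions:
 h(y) = C1 + C2*exp(-y*((sqrt(((-81 + 16/k^2)^2 - 256/k^4)/k^2)/2 - 81/(2*k) + 8/k^3)^(1/3) + 2/k + 4/(k^2*(sqrt(((-81 + 16/k^2)^2 - 256/k^4)/k^2)/2 - 81/(2*k) + 8/k^3)^(1/3)))/3) + C3*exp(y*((sqrt(((-81 + 16/k^2)^2 - 256/k^4)/k^2)/2 - 81/(2*k) + 8/k^3)^(1/3) - sqrt(3)*I*(sqrt(((-81 + 16/k^2)^2 - 256/k^4)/k^2)/2 - 81/(2*k) + 8/k^3)^(1/3) - 4/k - 16/(k^2*(-1 + sqrt(3)*I)*(sqrt(((-81 + 16/k^2)^2 - 256/k^4)/k^2)/2 - 81/(2*k) + 8/k^3)^(1/3)))/6) + C4*exp(y*((sqrt(((-81 + 16/k^2)^2 - 256/k^4)/k^2)/2 - 81/(2*k) + 8/k^3)^(1/3) + sqrt(3)*I*(sqrt(((-81 + 16/k^2)^2 - 256/k^4)/k^2)/2 - 81/(2*k) + 8/k^3)^(1/3) - 4/k + 16/(k^2*(1 + sqrt(3)*I)*(sqrt(((-81 + 16/k^2)^2 - 256/k^4)/k^2)/2 - 81/(2*k) + 8/k^3)^(1/3)))/6) + sqrt(2)*y/3


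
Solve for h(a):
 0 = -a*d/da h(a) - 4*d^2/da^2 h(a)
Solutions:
 h(a) = C1 + C2*erf(sqrt(2)*a/4)


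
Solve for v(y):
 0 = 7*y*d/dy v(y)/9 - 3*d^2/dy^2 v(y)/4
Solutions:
 v(y) = C1 + C2*erfi(sqrt(42)*y/9)


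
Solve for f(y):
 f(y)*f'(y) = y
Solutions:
 f(y) = -sqrt(C1 + y^2)
 f(y) = sqrt(C1 + y^2)


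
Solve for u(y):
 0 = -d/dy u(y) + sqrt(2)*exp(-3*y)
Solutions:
 u(y) = C1 - sqrt(2)*exp(-3*y)/3


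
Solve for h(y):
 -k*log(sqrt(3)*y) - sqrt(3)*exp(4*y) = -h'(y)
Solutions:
 h(y) = C1 + k*y*log(y) + k*y*(-1 + log(3)/2) + sqrt(3)*exp(4*y)/4


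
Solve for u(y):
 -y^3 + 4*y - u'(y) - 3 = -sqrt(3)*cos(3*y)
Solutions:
 u(y) = C1 - y^4/4 + 2*y^2 - 3*y + sqrt(3)*sin(3*y)/3


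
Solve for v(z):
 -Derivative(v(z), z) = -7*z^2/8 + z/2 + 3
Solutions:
 v(z) = C1 + 7*z^3/24 - z^2/4 - 3*z


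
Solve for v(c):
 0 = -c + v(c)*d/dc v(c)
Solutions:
 v(c) = -sqrt(C1 + c^2)
 v(c) = sqrt(C1 + c^2)


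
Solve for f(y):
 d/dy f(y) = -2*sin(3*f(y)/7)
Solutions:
 2*y + 7*log(cos(3*f(y)/7) - 1)/6 - 7*log(cos(3*f(y)/7) + 1)/6 = C1


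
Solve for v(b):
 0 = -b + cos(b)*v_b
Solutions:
 v(b) = C1 + Integral(b/cos(b), b)


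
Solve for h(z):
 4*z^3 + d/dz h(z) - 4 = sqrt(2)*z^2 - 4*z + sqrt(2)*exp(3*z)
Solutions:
 h(z) = C1 - z^4 + sqrt(2)*z^3/3 - 2*z^2 + 4*z + sqrt(2)*exp(3*z)/3


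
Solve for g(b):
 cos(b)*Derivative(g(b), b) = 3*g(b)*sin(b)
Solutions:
 g(b) = C1/cos(b)^3


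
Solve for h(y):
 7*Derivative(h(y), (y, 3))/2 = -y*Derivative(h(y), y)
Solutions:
 h(y) = C1 + Integral(C2*airyai(-2^(1/3)*7^(2/3)*y/7) + C3*airybi(-2^(1/3)*7^(2/3)*y/7), y)


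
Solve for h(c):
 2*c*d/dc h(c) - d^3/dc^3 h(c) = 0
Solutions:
 h(c) = C1 + Integral(C2*airyai(2^(1/3)*c) + C3*airybi(2^(1/3)*c), c)


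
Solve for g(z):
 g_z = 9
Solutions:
 g(z) = C1 + 9*z


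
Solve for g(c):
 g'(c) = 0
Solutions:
 g(c) = C1


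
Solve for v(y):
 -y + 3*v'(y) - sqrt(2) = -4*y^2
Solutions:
 v(y) = C1 - 4*y^3/9 + y^2/6 + sqrt(2)*y/3


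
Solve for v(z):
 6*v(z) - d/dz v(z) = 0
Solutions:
 v(z) = C1*exp(6*z)


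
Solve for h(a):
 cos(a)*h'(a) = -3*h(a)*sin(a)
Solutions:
 h(a) = C1*cos(a)^3


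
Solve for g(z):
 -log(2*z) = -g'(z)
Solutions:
 g(z) = C1 + z*log(z) - z + z*log(2)


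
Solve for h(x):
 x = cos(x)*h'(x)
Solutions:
 h(x) = C1 + Integral(x/cos(x), x)


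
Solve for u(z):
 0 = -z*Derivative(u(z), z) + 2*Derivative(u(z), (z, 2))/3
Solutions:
 u(z) = C1 + C2*erfi(sqrt(3)*z/2)


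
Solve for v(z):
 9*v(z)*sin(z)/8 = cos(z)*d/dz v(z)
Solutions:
 v(z) = C1/cos(z)^(9/8)


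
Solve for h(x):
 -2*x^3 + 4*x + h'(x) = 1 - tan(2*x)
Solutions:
 h(x) = C1 + x^4/2 - 2*x^2 + x + log(cos(2*x))/2


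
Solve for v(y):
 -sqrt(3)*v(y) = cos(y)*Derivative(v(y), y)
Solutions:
 v(y) = C1*(sin(y) - 1)^(sqrt(3)/2)/(sin(y) + 1)^(sqrt(3)/2)


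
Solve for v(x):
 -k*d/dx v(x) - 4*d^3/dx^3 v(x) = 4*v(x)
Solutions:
 v(x) = C1*exp(2^(1/3)*x*(6*k/((-3^(1/3) + 3^(5/6)*I)*(sqrt(3)*sqrt(k^3/16 + 27) + 9)^(1/3)) + 6^(1/3)*(sqrt(3)*sqrt(k^3/16 + 27) + 9)^(1/3) - 2^(1/3)*3^(5/6)*I*(sqrt(3)*sqrt(k^3/16 + 27) + 9)^(1/3))/12) + C2*exp(2^(1/3)*x*(-6*k/((3^(1/3) + 3^(5/6)*I)*(sqrt(3)*sqrt(k^3/16 + 27) + 9)^(1/3)) + 6^(1/3)*(sqrt(3)*sqrt(k^3/16 + 27) + 9)^(1/3) + 2^(1/3)*3^(5/6)*I*(sqrt(3)*sqrt(k^3/16 + 27) + 9)^(1/3))/12) + C3*exp(6^(1/3)*x*(3^(1/3)*k/(sqrt(3)*sqrt(k^3/16 + 27) + 9)^(1/3) - 2*2^(1/3)*(sqrt(3)*sqrt(k^3/16 + 27) + 9)^(1/3))/12)


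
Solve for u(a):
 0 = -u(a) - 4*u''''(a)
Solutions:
 u(a) = (C1*sin(a/2) + C2*cos(a/2))*exp(-a/2) + (C3*sin(a/2) + C4*cos(a/2))*exp(a/2)


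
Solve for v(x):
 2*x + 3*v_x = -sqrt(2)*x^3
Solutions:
 v(x) = C1 - sqrt(2)*x^4/12 - x^2/3


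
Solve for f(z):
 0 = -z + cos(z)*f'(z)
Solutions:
 f(z) = C1 + Integral(z/cos(z), z)


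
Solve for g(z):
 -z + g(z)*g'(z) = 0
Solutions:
 g(z) = -sqrt(C1 + z^2)
 g(z) = sqrt(C1 + z^2)


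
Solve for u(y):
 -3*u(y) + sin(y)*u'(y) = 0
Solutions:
 u(y) = C1*(cos(y) - 1)^(3/2)/(cos(y) + 1)^(3/2)


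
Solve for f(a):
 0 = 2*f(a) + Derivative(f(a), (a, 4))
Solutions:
 f(a) = (C1*sin(2^(3/4)*a/2) + C2*cos(2^(3/4)*a/2))*exp(-2^(3/4)*a/2) + (C3*sin(2^(3/4)*a/2) + C4*cos(2^(3/4)*a/2))*exp(2^(3/4)*a/2)


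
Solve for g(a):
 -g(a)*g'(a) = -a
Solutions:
 g(a) = -sqrt(C1 + a^2)
 g(a) = sqrt(C1 + a^2)


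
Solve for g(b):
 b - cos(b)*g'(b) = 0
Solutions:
 g(b) = C1 + Integral(b/cos(b), b)


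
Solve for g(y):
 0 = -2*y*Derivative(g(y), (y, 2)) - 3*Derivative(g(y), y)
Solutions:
 g(y) = C1 + C2/sqrt(y)


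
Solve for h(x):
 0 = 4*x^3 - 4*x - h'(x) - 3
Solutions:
 h(x) = C1 + x^4 - 2*x^2 - 3*x


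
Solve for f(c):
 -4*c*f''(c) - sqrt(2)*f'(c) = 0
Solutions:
 f(c) = C1 + C2*c^(1 - sqrt(2)/4)


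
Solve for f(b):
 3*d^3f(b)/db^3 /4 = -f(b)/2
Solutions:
 f(b) = C3*exp(-2^(1/3)*3^(2/3)*b/3) + (C1*sin(2^(1/3)*3^(1/6)*b/2) + C2*cos(2^(1/3)*3^(1/6)*b/2))*exp(2^(1/3)*3^(2/3)*b/6)


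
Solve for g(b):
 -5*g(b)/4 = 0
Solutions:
 g(b) = 0


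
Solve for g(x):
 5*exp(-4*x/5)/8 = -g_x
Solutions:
 g(x) = C1 + 25*exp(-4*x/5)/32


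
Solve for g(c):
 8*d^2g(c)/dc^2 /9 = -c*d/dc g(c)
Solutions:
 g(c) = C1 + C2*erf(3*c/4)


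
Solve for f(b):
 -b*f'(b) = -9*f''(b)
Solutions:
 f(b) = C1 + C2*erfi(sqrt(2)*b/6)


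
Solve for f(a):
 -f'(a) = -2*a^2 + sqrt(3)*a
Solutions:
 f(a) = C1 + 2*a^3/3 - sqrt(3)*a^2/2


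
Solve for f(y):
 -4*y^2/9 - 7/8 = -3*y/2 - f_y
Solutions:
 f(y) = C1 + 4*y^3/27 - 3*y^2/4 + 7*y/8


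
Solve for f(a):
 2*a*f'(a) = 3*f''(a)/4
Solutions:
 f(a) = C1 + C2*erfi(2*sqrt(3)*a/3)


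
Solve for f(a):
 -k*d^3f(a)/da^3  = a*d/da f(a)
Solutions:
 f(a) = C1 + Integral(C2*airyai(a*(-1/k)^(1/3)) + C3*airybi(a*(-1/k)^(1/3)), a)


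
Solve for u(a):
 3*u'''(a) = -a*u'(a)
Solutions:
 u(a) = C1 + Integral(C2*airyai(-3^(2/3)*a/3) + C3*airybi(-3^(2/3)*a/3), a)


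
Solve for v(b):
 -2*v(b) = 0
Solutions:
 v(b) = 0


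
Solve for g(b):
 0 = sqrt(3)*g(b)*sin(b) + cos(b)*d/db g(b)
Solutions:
 g(b) = C1*cos(b)^(sqrt(3))


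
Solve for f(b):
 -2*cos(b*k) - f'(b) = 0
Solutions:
 f(b) = C1 - 2*sin(b*k)/k


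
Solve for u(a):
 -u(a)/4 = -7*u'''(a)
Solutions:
 u(a) = C3*exp(98^(1/3)*a/14) + (C1*sin(sqrt(3)*98^(1/3)*a/28) + C2*cos(sqrt(3)*98^(1/3)*a/28))*exp(-98^(1/3)*a/28)


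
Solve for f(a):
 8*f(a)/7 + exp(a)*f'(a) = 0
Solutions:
 f(a) = C1*exp(8*exp(-a)/7)


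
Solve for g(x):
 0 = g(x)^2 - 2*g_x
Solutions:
 g(x) = -2/(C1 + x)


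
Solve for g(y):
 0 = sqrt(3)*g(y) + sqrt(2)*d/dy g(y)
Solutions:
 g(y) = C1*exp(-sqrt(6)*y/2)


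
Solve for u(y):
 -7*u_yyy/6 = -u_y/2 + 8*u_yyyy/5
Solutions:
 u(y) = C1 + C2*exp(-y*(245*5^(2/3)/(432*sqrt(38081) + 84737)^(1/3) + 70 + 5^(1/3)*(432*sqrt(38081) + 84737)^(1/3))/288)*sin(sqrt(3)*5^(1/3)*y*(-(432*sqrt(38081) + 84737)^(1/3) + 245*5^(1/3)/(432*sqrt(38081) + 84737)^(1/3))/288) + C3*exp(-y*(245*5^(2/3)/(432*sqrt(38081) + 84737)^(1/3) + 70 + 5^(1/3)*(432*sqrt(38081) + 84737)^(1/3))/288)*cos(sqrt(3)*5^(1/3)*y*(-(432*sqrt(38081) + 84737)^(1/3) + 245*5^(1/3)/(432*sqrt(38081) + 84737)^(1/3))/288) + C4*exp(y*(-35 + 245*5^(2/3)/(432*sqrt(38081) + 84737)^(1/3) + 5^(1/3)*(432*sqrt(38081) + 84737)^(1/3))/144)


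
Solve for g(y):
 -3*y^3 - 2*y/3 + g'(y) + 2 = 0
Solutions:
 g(y) = C1 + 3*y^4/4 + y^2/3 - 2*y


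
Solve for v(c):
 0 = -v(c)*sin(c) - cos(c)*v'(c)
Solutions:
 v(c) = C1*cos(c)


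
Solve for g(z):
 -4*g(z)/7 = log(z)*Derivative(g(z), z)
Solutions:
 g(z) = C1*exp(-4*li(z)/7)


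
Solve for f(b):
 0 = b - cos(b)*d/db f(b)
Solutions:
 f(b) = C1 + Integral(b/cos(b), b)


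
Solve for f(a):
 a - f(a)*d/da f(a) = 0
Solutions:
 f(a) = -sqrt(C1 + a^2)
 f(a) = sqrt(C1 + a^2)


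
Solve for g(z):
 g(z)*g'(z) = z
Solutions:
 g(z) = -sqrt(C1 + z^2)
 g(z) = sqrt(C1 + z^2)


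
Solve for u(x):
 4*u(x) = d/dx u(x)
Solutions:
 u(x) = C1*exp(4*x)


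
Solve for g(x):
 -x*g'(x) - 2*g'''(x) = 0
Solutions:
 g(x) = C1 + Integral(C2*airyai(-2^(2/3)*x/2) + C3*airybi(-2^(2/3)*x/2), x)


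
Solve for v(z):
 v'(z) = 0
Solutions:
 v(z) = C1
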